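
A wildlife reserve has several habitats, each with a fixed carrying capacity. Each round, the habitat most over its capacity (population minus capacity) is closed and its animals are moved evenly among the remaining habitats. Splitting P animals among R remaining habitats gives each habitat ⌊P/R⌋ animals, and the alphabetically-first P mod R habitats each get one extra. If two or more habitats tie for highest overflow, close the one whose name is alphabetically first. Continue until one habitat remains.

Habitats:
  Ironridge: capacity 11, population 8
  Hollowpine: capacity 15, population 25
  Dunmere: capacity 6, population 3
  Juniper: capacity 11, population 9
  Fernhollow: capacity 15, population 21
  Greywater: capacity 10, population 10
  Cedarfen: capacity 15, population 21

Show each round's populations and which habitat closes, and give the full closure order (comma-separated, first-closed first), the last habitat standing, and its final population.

Round 1: Cedarfen=21 Dunmere=3 Fernhollow=21 Greywater=10 Hollowpine=25 Ironridge=8 Juniper=9 → close Hollowpine (overflow 10)
  25÷6 = 4 each, +1 to first 1
Round 2: Cedarfen=26 Dunmere=7 Fernhollow=25 Greywater=14 Ironridge=12 Juniper=13 → close Cedarfen (overflow 11)
  26÷5 = 5 each, +1 to first 1
Round 3: Dunmere=13 Fernhollow=30 Greywater=19 Ironridge=17 Juniper=18 → close Fernhollow (overflow 15)
  30÷4 = 7 each, +1 to first 2
Round 4: Dunmere=21 Greywater=27 Ironridge=24 Juniper=25 → close Greywater (overflow 17)
  27÷3 = 9 each, +1 to first 0
Round 5: Dunmere=30 Ironridge=33 Juniper=34 → close Dunmere (overflow 24)
  30÷2 = 15 each, +1 to first 0
Round 6: Ironridge=48 Juniper=49 → close Juniper (overflow 38)
  49÷1 = 49 each, +1 to first 0

Closure order: Hollowpine, Cedarfen, Fernhollow, Greywater, Dunmere, Juniper
Last habitat: Ironridge with 97 animals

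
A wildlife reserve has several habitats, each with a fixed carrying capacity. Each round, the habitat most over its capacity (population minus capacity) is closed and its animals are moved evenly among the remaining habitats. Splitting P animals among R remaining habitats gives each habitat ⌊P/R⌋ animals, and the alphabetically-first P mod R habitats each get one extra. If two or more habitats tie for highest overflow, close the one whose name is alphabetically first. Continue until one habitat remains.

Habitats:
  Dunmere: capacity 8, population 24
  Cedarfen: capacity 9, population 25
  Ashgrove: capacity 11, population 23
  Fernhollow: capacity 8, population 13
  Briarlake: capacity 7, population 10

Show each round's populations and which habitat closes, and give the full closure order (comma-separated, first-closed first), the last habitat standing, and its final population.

Round 1: Ashgrove=23 Briarlake=10 Cedarfen=25 Dunmere=24 Fernhollow=13 → close Cedarfen (overflow 16)
  25÷4 = 6 each, +1 to first 1
Round 2: Ashgrove=30 Briarlake=16 Dunmere=30 Fernhollow=19 → close Dunmere (overflow 22)
  30÷3 = 10 each, +1 to first 0
Round 3: Ashgrove=40 Briarlake=26 Fernhollow=29 → close Ashgrove (overflow 29)
  40÷2 = 20 each, +1 to first 0
Round 4: Briarlake=46 Fernhollow=49 → close Fernhollow (overflow 41)
  49÷1 = 49 each, +1 to first 0

Closure order: Cedarfen, Dunmere, Ashgrove, Fernhollow
Last habitat: Briarlake with 95 animals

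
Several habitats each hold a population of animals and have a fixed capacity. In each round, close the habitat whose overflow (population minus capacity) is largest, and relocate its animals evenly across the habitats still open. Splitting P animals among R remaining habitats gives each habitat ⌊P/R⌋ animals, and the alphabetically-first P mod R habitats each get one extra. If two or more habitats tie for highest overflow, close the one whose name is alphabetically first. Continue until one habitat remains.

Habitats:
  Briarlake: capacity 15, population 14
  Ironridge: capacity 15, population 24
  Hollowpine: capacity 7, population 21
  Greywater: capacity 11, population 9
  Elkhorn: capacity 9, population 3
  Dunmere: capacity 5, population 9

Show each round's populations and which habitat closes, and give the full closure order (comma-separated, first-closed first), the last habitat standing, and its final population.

Closure order: Hollowpine, Ironridge, Dunmere, Briarlake, Greywater
Last habitat: Elkhorn with 80 animals

Round 1: Briarlake=14 Dunmere=9 Elkhorn=3 Greywater=9 Hollowpine=21 Ironridge=24 → close Hollowpine (overflow 14)
  21÷5 = 4 each, +1 to first 1
Round 2: Briarlake=19 Dunmere=13 Elkhorn=7 Greywater=13 Ironridge=28 → close Ironridge (overflow 13)
  28÷4 = 7 each, +1 to first 0
Round 3: Briarlake=26 Dunmere=20 Elkhorn=14 Greywater=20 → close Dunmere (overflow 15)
  20÷3 = 6 each, +1 to first 2
Round 4: Briarlake=33 Elkhorn=21 Greywater=26 → close Briarlake (overflow 18)
  33÷2 = 16 each, +1 to first 1
Round 5: Elkhorn=38 Greywater=42 → close Greywater (overflow 31)
  42÷1 = 42 each, +1 to first 0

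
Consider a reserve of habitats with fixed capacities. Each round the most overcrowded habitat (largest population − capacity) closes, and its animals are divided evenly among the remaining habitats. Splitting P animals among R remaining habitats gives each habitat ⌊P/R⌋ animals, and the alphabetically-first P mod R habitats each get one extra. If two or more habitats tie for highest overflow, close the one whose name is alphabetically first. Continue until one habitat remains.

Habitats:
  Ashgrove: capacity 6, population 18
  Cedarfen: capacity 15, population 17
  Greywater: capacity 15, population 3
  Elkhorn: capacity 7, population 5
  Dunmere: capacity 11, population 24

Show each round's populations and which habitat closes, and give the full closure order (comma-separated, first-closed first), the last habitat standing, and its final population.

Closure order: Dunmere, Ashgrove, Cedarfen, Elkhorn
Last habitat: Greywater with 67 animals

Round 1: Ashgrove=18 Cedarfen=17 Dunmere=24 Elkhorn=5 Greywater=3 → close Dunmere (overflow 13)
  24÷4 = 6 each, +1 to first 0
Round 2: Ashgrove=24 Cedarfen=23 Elkhorn=11 Greywater=9 → close Ashgrove (overflow 18)
  24÷3 = 8 each, +1 to first 0
Round 3: Cedarfen=31 Elkhorn=19 Greywater=17 → close Cedarfen (overflow 16)
  31÷2 = 15 each, +1 to first 1
Round 4: Elkhorn=35 Greywater=32 → close Elkhorn (overflow 28)
  35÷1 = 35 each, +1 to first 0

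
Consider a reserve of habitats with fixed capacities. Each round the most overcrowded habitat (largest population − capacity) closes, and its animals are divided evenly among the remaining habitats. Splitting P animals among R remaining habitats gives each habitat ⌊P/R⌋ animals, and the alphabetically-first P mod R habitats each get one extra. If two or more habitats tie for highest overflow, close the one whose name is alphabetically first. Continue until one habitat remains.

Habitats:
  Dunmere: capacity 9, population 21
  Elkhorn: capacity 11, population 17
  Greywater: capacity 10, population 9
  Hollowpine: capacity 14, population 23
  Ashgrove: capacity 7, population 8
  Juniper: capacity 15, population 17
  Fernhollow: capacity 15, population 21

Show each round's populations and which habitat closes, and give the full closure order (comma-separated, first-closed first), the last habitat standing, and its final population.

Round 1: Ashgrove=8 Dunmere=21 Elkhorn=17 Fernhollow=21 Greywater=9 Hollowpine=23 Juniper=17 → close Dunmere (overflow 12)
  21÷6 = 3 each, +1 to first 3
Round 2: Ashgrove=12 Elkhorn=21 Fernhollow=25 Greywater=12 Hollowpine=26 Juniper=20 → close Hollowpine (overflow 12)
  26÷5 = 5 each, +1 to first 1
Round 3: Ashgrove=18 Elkhorn=26 Fernhollow=30 Greywater=17 Juniper=25 → close Elkhorn (overflow 15)
  26÷4 = 6 each, +1 to first 2
Round 4: Ashgrove=25 Fernhollow=37 Greywater=23 Juniper=31 → close Fernhollow (overflow 22)
  37÷3 = 12 each, +1 to first 1
Round 5: Ashgrove=38 Greywater=35 Juniper=43 → close Ashgrove (overflow 31)
  38÷2 = 19 each, +1 to first 0
Round 6: Greywater=54 Juniper=62 → close Juniper (overflow 47)
  62÷1 = 62 each, +1 to first 0

Closure order: Dunmere, Hollowpine, Elkhorn, Fernhollow, Ashgrove, Juniper
Last habitat: Greywater with 116 animals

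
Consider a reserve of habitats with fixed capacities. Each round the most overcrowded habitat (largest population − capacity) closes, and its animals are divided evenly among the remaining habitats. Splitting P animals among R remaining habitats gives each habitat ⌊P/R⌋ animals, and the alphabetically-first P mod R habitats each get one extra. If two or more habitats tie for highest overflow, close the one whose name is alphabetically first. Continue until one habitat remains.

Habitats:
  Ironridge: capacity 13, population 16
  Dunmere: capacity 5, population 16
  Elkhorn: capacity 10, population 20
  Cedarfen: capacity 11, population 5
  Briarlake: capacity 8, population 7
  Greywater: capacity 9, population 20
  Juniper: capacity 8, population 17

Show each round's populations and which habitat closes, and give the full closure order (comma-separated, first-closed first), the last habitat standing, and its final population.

Closure order: Dunmere, Greywater, Elkhorn, Juniper, Ironridge, Briarlake
Last habitat: Cedarfen with 101 animals

Round 1: Briarlake=7 Cedarfen=5 Dunmere=16 Elkhorn=20 Greywater=20 Ironridge=16 Juniper=17 → close Dunmere (overflow 11)
  16÷6 = 2 each, +1 to first 4
Round 2: Briarlake=10 Cedarfen=8 Elkhorn=23 Greywater=23 Ironridge=18 Juniper=19 → close Greywater (overflow 14)
  23÷5 = 4 each, +1 to first 3
Round 3: Briarlake=15 Cedarfen=13 Elkhorn=28 Ironridge=22 Juniper=23 → close Elkhorn (overflow 18)
  28÷4 = 7 each, +1 to first 0
Round 4: Briarlake=22 Cedarfen=20 Ironridge=29 Juniper=30 → close Juniper (overflow 22)
  30÷3 = 10 each, +1 to first 0
Round 5: Briarlake=32 Cedarfen=30 Ironridge=39 → close Ironridge (overflow 26)
  39÷2 = 19 each, +1 to first 1
Round 6: Briarlake=52 Cedarfen=49 → close Briarlake (overflow 44)
  52÷1 = 52 each, +1 to first 0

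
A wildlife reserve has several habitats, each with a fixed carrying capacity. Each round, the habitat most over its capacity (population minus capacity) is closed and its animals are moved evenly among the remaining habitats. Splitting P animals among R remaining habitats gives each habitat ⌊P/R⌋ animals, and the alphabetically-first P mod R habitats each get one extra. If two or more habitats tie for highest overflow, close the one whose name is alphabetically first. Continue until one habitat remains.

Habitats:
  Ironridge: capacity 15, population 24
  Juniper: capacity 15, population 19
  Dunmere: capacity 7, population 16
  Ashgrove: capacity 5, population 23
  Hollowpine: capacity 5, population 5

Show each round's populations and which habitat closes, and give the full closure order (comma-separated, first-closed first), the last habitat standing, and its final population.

Closure order: Ashgrove, Dunmere, Ironridge, Juniper
Last habitat: Hollowpine with 87 animals

Round 1: Ashgrove=23 Dunmere=16 Hollowpine=5 Ironridge=24 Juniper=19 → close Ashgrove (overflow 18)
  23÷4 = 5 each, +1 to first 3
Round 2: Dunmere=22 Hollowpine=11 Ironridge=30 Juniper=24 → close Dunmere (overflow 15)
  22÷3 = 7 each, +1 to first 1
Round 3: Hollowpine=19 Ironridge=37 Juniper=31 → close Ironridge (overflow 22)
  37÷2 = 18 each, +1 to first 1
Round 4: Hollowpine=38 Juniper=49 → close Juniper (overflow 34)
  49÷1 = 49 each, +1 to first 0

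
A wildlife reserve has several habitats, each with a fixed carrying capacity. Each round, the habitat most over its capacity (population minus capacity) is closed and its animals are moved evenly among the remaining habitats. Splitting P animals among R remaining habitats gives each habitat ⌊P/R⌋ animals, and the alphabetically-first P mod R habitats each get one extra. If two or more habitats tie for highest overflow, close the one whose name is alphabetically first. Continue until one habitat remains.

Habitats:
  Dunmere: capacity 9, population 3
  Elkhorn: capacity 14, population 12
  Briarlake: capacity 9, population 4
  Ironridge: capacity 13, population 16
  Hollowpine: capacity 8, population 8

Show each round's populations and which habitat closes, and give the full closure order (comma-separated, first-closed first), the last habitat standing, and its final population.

Round 1: Briarlake=4 Dunmere=3 Elkhorn=12 Hollowpine=8 Ironridge=16 → close Ironridge (overflow 3)
  16÷4 = 4 each, +1 to first 0
Round 2: Briarlake=8 Dunmere=7 Elkhorn=16 Hollowpine=12 → close Hollowpine (overflow 4)
  12÷3 = 4 each, +1 to first 0
Round 3: Briarlake=12 Dunmere=11 Elkhorn=20 → close Elkhorn (overflow 6)
  20÷2 = 10 each, +1 to first 0
Round 4: Briarlake=22 Dunmere=21 → close Briarlake (overflow 13)
  22÷1 = 22 each, +1 to first 0

Closure order: Ironridge, Hollowpine, Elkhorn, Briarlake
Last habitat: Dunmere with 43 animals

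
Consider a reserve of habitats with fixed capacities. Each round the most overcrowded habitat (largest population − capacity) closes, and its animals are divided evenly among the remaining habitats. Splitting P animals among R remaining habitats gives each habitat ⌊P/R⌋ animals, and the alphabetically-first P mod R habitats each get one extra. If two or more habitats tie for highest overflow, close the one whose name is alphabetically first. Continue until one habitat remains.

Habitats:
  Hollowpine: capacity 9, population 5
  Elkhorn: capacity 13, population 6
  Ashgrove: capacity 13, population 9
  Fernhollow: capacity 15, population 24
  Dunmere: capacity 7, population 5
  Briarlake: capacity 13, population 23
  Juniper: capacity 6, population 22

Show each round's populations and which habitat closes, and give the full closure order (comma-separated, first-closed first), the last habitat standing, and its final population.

Round 1: Ashgrove=9 Briarlake=23 Dunmere=5 Elkhorn=6 Fernhollow=24 Hollowpine=5 Juniper=22 → close Juniper (overflow 16)
  22÷6 = 3 each, +1 to first 4
Round 2: Ashgrove=13 Briarlake=27 Dunmere=9 Elkhorn=10 Fernhollow=27 Hollowpine=8 → close Briarlake (overflow 14)
  27÷5 = 5 each, +1 to first 2
Round 3: Ashgrove=19 Dunmere=15 Elkhorn=15 Fernhollow=32 Hollowpine=13 → close Fernhollow (overflow 17)
  32÷4 = 8 each, +1 to first 0
Round 4: Ashgrove=27 Dunmere=23 Elkhorn=23 Hollowpine=21 → close Dunmere (overflow 16)
  23÷3 = 7 each, +1 to first 2
Round 5: Ashgrove=35 Elkhorn=31 Hollowpine=28 → close Ashgrove (overflow 22)
  35÷2 = 17 each, +1 to first 1
Round 6: Elkhorn=49 Hollowpine=45 → close Elkhorn (overflow 36)
  49÷1 = 49 each, +1 to first 0

Closure order: Juniper, Briarlake, Fernhollow, Dunmere, Ashgrove, Elkhorn
Last habitat: Hollowpine with 94 animals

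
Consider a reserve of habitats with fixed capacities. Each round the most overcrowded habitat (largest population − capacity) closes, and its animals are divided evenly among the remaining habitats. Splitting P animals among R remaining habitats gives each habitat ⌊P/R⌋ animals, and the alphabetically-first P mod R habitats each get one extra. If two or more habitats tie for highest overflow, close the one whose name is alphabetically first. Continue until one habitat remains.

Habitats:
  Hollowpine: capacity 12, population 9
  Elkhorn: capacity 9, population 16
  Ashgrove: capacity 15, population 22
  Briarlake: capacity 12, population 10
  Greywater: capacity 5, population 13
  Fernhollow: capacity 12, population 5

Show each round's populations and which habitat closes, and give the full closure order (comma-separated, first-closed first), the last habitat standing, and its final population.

Round 1: Ashgrove=22 Briarlake=10 Elkhorn=16 Fernhollow=5 Greywater=13 Hollowpine=9 → close Greywater (overflow 8)
  13÷5 = 2 each, +1 to first 3
Round 2: Ashgrove=25 Briarlake=13 Elkhorn=19 Fernhollow=7 Hollowpine=11 → close Ashgrove (overflow 10)
  25÷4 = 6 each, +1 to first 1
Round 3: Briarlake=20 Elkhorn=25 Fernhollow=13 Hollowpine=17 → close Elkhorn (overflow 16)
  25÷3 = 8 each, +1 to first 1
Round 4: Briarlake=29 Fernhollow=21 Hollowpine=25 → close Briarlake (overflow 17)
  29÷2 = 14 each, +1 to first 1
Round 5: Fernhollow=36 Hollowpine=39 → close Hollowpine (overflow 27)
  39÷1 = 39 each, +1 to first 0

Closure order: Greywater, Ashgrove, Elkhorn, Briarlake, Hollowpine
Last habitat: Fernhollow with 75 animals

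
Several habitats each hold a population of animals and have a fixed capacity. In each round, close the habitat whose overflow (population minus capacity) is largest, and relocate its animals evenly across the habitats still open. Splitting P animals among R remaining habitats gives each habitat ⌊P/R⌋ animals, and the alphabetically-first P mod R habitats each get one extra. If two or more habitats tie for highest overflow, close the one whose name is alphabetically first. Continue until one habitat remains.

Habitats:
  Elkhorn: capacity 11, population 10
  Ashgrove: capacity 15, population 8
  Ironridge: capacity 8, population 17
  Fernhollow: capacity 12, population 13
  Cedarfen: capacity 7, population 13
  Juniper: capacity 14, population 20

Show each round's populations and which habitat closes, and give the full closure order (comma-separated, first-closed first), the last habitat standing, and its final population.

Closure order: Ironridge, Cedarfen, Juniper, Fernhollow, Elkhorn
Last habitat: Ashgrove with 81 animals

Round 1: Ashgrove=8 Cedarfen=13 Elkhorn=10 Fernhollow=13 Ironridge=17 Juniper=20 → close Ironridge (overflow 9)
  17÷5 = 3 each, +1 to first 2
Round 2: Ashgrove=12 Cedarfen=17 Elkhorn=13 Fernhollow=16 Juniper=23 → close Cedarfen (overflow 10)
  17÷4 = 4 each, +1 to first 1
Round 3: Ashgrove=17 Elkhorn=17 Fernhollow=20 Juniper=27 → close Juniper (overflow 13)
  27÷3 = 9 each, +1 to first 0
Round 4: Ashgrove=26 Elkhorn=26 Fernhollow=29 → close Fernhollow (overflow 17)
  29÷2 = 14 each, +1 to first 1
Round 5: Ashgrove=41 Elkhorn=40 → close Elkhorn (overflow 29)
  40÷1 = 40 each, +1 to first 0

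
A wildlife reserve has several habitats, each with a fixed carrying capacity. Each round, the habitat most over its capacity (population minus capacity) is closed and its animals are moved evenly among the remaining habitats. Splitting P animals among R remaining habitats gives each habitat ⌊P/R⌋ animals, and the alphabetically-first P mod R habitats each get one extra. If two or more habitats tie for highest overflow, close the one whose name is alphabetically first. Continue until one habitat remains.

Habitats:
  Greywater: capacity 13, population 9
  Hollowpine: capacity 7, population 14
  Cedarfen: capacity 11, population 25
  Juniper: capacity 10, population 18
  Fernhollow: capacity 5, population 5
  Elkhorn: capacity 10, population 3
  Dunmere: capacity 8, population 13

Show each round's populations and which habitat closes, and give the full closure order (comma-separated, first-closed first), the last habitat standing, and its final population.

Round 1: Cedarfen=25 Dunmere=13 Elkhorn=3 Fernhollow=5 Greywater=9 Hollowpine=14 Juniper=18 → close Cedarfen (overflow 14)
  25÷6 = 4 each, +1 to first 1
Round 2: Dunmere=18 Elkhorn=7 Fernhollow=9 Greywater=13 Hollowpine=18 Juniper=22 → close Juniper (overflow 12)
  22÷5 = 4 each, +1 to first 2
Round 3: Dunmere=23 Elkhorn=12 Fernhollow=13 Greywater=17 Hollowpine=22 → close Dunmere (overflow 15)
  23÷4 = 5 each, +1 to first 3
Round 4: Elkhorn=18 Fernhollow=19 Greywater=23 Hollowpine=27 → close Hollowpine (overflow 20)
  27÷3 = 9 each, +1 to first 0
Round 5: Elkhorn=27 Fernhollow=28 Greywater=32 → close Fernhollow (overflow 23)
  28÷2 = 14 each, +1 to first 0
Round 6: Elkhorn=41 Greywater=46 → close Greywater (overflow 33)
  46÷1 = 46 each, +1 to first 0

Closure order: Cedarfen, Juniper, Dunmere, Hollowpine, Fernhollow, Greywater
Last habitat: Elkhorn with 87 animals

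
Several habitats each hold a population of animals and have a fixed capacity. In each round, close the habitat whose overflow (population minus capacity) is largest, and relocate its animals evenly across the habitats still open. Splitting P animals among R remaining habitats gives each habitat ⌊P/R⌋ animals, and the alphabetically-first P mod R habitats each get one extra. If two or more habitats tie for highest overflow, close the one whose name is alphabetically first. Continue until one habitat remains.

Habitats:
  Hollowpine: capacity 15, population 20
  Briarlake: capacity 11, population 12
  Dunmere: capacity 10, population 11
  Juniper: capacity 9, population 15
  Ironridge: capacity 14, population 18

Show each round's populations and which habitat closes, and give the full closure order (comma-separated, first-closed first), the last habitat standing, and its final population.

Round 1: Briarlake=12 Dunmere=11 Hollowpine=20 Ironridge=18 Juniper=15 → close Juniper (overflow 6)
  15÷4 = 3 each, +1 to first 3
Round 2: Briarlake=16 Dunmere=15 Hollowpine=24 Ironridge=21 → close Hollowpine (overflow 9)
  24÷3 = 8 each, +1 to first 0
Round 3: Briarlake=24 Dunmere=23 Ironridge=29 → close Ironridge (overflow 15)
  29÷2 = 14 each, +1 to first 1
Round 4: Briarlake=39 Dunmere=37 → close Briarlake (overflow 28)
  39÷1 = 39 each, +1 to first 0

Closure order: Juniper, Hollowpine, Ironridge, Briarlake
Last habitat: Dunmere with 76 animals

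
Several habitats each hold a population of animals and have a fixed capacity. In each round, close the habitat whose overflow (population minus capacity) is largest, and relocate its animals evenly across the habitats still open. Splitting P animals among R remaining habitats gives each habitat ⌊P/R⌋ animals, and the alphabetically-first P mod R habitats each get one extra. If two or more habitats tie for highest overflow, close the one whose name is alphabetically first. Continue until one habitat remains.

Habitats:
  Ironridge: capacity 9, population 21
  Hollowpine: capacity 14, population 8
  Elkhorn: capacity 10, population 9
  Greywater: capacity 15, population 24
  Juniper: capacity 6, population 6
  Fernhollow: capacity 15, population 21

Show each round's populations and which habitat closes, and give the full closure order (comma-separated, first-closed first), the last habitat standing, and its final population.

Round 1: Elkhorn=9 Fernhollow=21 Greywater=24 Hollowpine=8 Ironridge=21 Juniper=6 → close Ironridge (overflow 12)
  21÷5 = 4 each, +1 to first 1
Round 2: Elkhorn=14 Fernhollow=25 Greywater=28 Hollowpine=12 Juniper=10 → close Greywater (overflow 13)
  28÷4 = 7 each, +1 to first 0
Round 3: Elkhorn=21 Fernhollow=32 Hollowpine=19 Juniper=17 → close Fernhollow (overflow 17)
  32÷3 = 10 each, +1 to first 2
Round 4: Elkhorn=32 Hollowpine=30 Juniper=27 → close Elkhorn (overflow 22)
  32÷2 = 16 each, +1 to first 0
Round 5: Hollowpine=46 Juniper=43 → close Juniper (overflow 37)
  43÷1 = 43 each, +1 to first 0

Closure order: Ironridge, Greywater, Fernhollow, Elkhorn, Juniper
Last habitat: Hollowpine with 89 animals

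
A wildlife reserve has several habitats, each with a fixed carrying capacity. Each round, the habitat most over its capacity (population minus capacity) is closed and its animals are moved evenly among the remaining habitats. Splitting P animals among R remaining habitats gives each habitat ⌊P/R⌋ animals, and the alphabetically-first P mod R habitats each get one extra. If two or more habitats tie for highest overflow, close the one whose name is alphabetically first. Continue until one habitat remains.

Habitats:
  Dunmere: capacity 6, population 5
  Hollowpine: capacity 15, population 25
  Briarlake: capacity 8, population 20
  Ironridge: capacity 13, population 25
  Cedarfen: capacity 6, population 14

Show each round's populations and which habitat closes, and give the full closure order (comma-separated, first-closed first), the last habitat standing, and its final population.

Round 1: Briarlake=20 Cedarfen=14 Dunmere=5 Hollowpine=25 Ironridge=25 → close Briarlake (overflow 12)
  20÷4 = 5 each, +1 to first 0
Round 2: Cedarfen=19 Dunmere=10 Hollowpine=30 Ironridge=30 → close Ironridge (overflow 17)
  30÷3 = 10 each, +1 to first 0
Round 3: Cedarfen=29 Dunmere=20 Hollowpine=40 → close Hollowpine (overflow 25)
  40÷2 = 20 each, +1 to first 0
Round 4: Cedarfen=49 Dunmere=40 → close Cedarfen (overflow 43)
  49÷1 = 49 each, +1 to first 0

Closure order: Briarlake, Ironridge, Hollowpine, Cedarfen
Last habitat: Dunmere with 89 animals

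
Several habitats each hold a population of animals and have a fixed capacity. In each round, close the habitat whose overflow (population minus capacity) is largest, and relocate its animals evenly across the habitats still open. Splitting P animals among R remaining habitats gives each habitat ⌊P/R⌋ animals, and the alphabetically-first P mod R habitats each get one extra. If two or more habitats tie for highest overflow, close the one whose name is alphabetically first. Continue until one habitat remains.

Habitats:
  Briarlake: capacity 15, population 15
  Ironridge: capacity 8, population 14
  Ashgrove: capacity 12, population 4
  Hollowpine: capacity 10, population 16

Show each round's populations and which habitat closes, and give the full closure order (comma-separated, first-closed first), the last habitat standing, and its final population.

Round 1: Ashgrove=4 Briarlake=15 Hollowpine=16 Ironridge=14 → close Hollowpine (overflow 6)
  16÷3 = 5 each, +1 to first 1
Round 2: Ashgrove=10 Briarlake=20 Ironridge=19 → close Ironridge (overflow 11)
  19÷2 = 9 each, +1 to first 1
Round 3: Ashgrove=20 Briarlake=29 → close Briarlake (overflow 14)
  29÷1 = 29 each, +1 to first 0

Closure order: Hollowpine, Ironridge, Briarlake
Last habitat: Ashgrove with 49 animals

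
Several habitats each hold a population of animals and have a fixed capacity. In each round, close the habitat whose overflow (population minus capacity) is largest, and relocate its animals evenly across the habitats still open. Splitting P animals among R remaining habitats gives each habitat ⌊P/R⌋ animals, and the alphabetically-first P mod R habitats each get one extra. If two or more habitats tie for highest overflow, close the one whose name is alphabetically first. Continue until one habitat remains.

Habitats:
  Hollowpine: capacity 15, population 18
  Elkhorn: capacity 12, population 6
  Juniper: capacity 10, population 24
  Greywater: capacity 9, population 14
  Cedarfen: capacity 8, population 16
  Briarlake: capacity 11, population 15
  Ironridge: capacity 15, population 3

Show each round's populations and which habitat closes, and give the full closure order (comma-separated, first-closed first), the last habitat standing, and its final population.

Round 1: Briarlake=15 Cedarfen=16 Elkhorn=6 Greywater=14 Hollowpine=18 Ironridge=3 Juniper=24 → close Juniper (overflow 14)
  24÷6 = 4 each, +1 to first 0
Round 2: Briarlake=19 Cedarfen=20 Elkhorn=10 Greywater=18 Hollowpine=22 Ironridge=7 → close Cedarfen (overflow 12)
  20÷5 = 4 each, +1 to first 0
Round 3: Briarlake=23 Elkhorn=14 Greywater=22 Hollowpine=26 Ironridge=11 → close Greywater (overflow 13)
  22÷4 = 5 each, +1 to first 2
Round 4: Briarlake=29 Elkhorn=20 Hollowpine=31 Ironridge=16 → close Briarlake (overflow 18)
  29÷3 = 9 each, +1 to first 2
Round 5: Elkhorn=30 Hollowpine=41 Ironridge=25 → close Hollowpine (overflow 26)
  41÷2 = 20 each, +1 to first 1
Round 6: Elkhorn=51 Ironridge=45 → close Elkhorn (overflow 39)
  51÷1 = 51 each, +1 to first 0

Closure order: Juniper, Cedarfen, Greywater, Briarlake, Hollowpine, Elkhorn
Last habitat: Ironridge with 96 animals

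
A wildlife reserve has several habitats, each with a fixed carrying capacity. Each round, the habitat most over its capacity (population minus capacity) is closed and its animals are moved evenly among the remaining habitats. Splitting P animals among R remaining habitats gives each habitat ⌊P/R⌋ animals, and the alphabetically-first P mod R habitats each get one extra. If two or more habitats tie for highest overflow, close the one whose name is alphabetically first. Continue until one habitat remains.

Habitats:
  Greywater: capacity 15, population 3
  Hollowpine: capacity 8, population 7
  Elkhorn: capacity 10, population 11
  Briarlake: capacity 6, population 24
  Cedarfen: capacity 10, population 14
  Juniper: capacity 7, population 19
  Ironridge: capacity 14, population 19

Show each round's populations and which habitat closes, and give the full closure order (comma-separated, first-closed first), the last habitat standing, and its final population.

Closure order: Briarlake, Juniper, Cedarfen, Ironridge, Elkhorn, Hollowpine
Last habitat: Greywater with 97 animals

Round 1: Briarlake=24 Cedarfen=14 Elkhorn=11 Greywater=3 Hollowpine=7 Ironridge=19 Juniper=19 → close Briarlake (overflow 18)
  24÷6 = 4 each, +1 to first 0
Round 2: Cedarfen=18 Elkhorn=15 Greywater=7 Hollowpine=11 Ironridge=23 Juniper=23 → close Juniper (overflow 16)
  23÷5 = 4 each, +1 to first 3
Round 3: Cedarfen=23 Elkhorn=20 Greywater=12 Hollowpine=15 Ironridge=27 → close Cedarfen (overflow 13)
  23÷4 = 5 each, +1 to first 3
Round 4: Elkhorn=26 Greywater=18 Hollowpine=21 Ironridge=32 → close Ironridge (overflow 18)
  32÷3 = 10 each, +1 to first 2
Round 5: Elkhorn=37 Greywater=29 Hollowpine=31 → close Elkhorn (overflow 27)
  37÷2 = 18 each, +1 to first 1
Round 6: Greywater=48 Hollowpine=49 → close Hollowpine (overflow 41)
  49÷1 = 49 each, +1 to first 0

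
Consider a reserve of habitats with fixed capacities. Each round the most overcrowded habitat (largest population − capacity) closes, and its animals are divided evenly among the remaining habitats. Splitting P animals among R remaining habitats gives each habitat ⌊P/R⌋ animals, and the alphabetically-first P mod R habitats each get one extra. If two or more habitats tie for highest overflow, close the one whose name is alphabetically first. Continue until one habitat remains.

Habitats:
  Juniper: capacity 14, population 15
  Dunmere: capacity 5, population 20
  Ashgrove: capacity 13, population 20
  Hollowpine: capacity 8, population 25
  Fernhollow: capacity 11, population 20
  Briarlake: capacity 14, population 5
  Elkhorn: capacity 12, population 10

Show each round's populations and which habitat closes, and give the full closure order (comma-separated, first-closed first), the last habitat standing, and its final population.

Round 1: Ashgrove=20 Briarlake=5 Dunmere=20 Elkhorn=10 Fernhollow=20 Hollowpine=25 Juniper=15 → close Hollowpine (overflow 17)
  25÷6 = 4 each, +1 to first 1
Round 2: Ashgrove=25 Briarlake=9 Dunmere=24 Elkhorn=14 Fernhollow=24 Juniper=19 → close Dunmere (overflow 19)
  24÷5 = 4 each, +1 to first 4
Round 3: Ashgrove=30 Briarlake=14 Elkhorn=19 Fernhollow=29 Juniper=23 → close Fernhollow (overflow 18)
  29÷4 = 7 each, +1 to first 1
Round 4: Ashgrove=38 Briarlake=21 Elkhorn=26 Juniper=30 → close Ashgrove (overflow 25)
  38÷3 = 12 each, +1 to first 2
Round 5: Briarlake=34 Elkhorn=39 Juniper=42 → close Juniper (overflow 28)
  42÷2 = 21 each, +1 to first 0
Round 6: Briarlake=55 Elkhorn=60 → close Elkhorn (overflow 48)
  60÷1 = 60 each, +1 to first 0

Closure order: Hollowpine, Dunmere, Fernhollow, Ashgrove, Juniper, Elkhorn
Last habitat: Briarlake with 115 animals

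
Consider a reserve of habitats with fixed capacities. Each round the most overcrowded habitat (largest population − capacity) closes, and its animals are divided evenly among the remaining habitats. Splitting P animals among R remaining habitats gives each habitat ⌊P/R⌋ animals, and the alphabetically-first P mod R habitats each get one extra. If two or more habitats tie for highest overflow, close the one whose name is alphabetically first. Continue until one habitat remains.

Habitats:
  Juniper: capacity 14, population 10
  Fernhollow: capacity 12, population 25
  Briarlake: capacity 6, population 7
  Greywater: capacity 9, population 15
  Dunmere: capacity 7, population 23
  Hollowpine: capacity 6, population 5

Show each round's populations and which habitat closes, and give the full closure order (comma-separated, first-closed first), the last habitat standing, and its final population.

Round 1: Briarlake=7 Dunmere=23 Fernhollow=25 Greywater=15 Hollowpine=5 Juniper=10 → close Dunmere (overflow 16)
  23÷5 = 4 each, +1 to first 3
Round 2: Briarlake=12 Fernhollow=30 Greywater=20 Hollowpine=9 Juniper=14 → close Fernhollow (overflow 18)
  30÷4 = 7 each, +1 to first 2
Round 3: Briarlake=20 Greywater=28 Hollowpine=16 Juniper=21 → close Greywater (overflow 19)
  28÷3 = 9 each, +1 to first 1
Round 4: Briarlake=30 Hollowpine=25 Juniper=30 → close Briarlake (overflow 24)
  30÷2 = 15 each, +1 to first 0
Round 5: Hollowpine=40 Juniper=45 → close Hollowpine (overflow 34)
  40÷1 = 40 each, +1 to first 0

Closure order: Dunmere, Fernhollow, Greywater, Briarlake, Hollowpine
Last habitat: Juniper with 85 animals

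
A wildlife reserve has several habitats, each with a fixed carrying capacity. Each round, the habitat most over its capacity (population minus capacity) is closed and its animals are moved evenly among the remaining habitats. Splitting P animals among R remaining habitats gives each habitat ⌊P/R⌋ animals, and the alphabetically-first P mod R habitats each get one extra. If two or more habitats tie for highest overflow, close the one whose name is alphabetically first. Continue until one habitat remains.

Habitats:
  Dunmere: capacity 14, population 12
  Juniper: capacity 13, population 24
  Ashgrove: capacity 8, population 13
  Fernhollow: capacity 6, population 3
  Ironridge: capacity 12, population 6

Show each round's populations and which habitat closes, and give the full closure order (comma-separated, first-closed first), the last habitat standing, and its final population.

Round 1: Ashgrove=13 Dunmere=12 Fernhollow=3 Ironridge=6 Juniper=24 → close Juniper (overflow 11)
  24÷4 = 6 each, +1 to first 0
Round 2: Ashgrove=19 Dunmere=18 Fernhollow=9 Ironridge=12 → close Ashgrove (overflow 11)
  19÷3 = 6 each, +1 to first 1
Round 3: Dunmere=25 Fernhollow=15 Ironridge=18 → close Dunmere (overflow 11)
  25÷2 = 12 each, +1 to first 1
Round 4: Fernhollow=28 Ironridge=30 → close Fernhollow (overflow 22)
  28÷1 = 28 each, +1 to first 0

Closure order: Juniper, Ashgrove, Dunmere, Fernhollow
Last habitat: Ironridge with 58 animals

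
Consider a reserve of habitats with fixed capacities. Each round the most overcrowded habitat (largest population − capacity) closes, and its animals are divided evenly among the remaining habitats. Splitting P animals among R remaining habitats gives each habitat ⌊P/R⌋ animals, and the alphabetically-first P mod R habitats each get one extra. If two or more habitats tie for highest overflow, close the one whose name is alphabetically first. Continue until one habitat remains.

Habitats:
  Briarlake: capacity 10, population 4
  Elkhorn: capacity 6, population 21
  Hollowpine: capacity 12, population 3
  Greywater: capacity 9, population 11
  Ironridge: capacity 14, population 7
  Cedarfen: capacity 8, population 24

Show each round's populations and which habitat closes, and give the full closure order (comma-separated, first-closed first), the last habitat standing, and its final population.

Round 1: Briarlake=4 Cedarfen=24 Elkhorn=21 Greywater=11 Hollowpine=3 Ironridge=7 → close Cedarfen (overflow 16)
  24÷5 = 4 each, +1 to first 4
Round 2: Briarlake=9 Elkhorn=26 Greywater=16 Hollowpine=8 Ironridge=11 → close Elkhorn (overflow 20)
  26÷4 = 6 each, +1 to first 2
Round 3: Briarlake=16 Greywater=23 Hollowpine=14 Ironridge=17 → close Greywater (overflow 14)
  23÷3 = 7 each, +1 to first 2
Round 4: Briarlake=24 Hollowpine=22 Ironridge=24 → close Briarlake (overflow 14)
  24÷2 = 12 each, +1 to first 0
Round 5: Hollowpine=34 Ironridge=36 → close Hollowpine (overflow 22)
  34÷1 = 34 each, +1 to first 0

Closure order: Cedarfen, Elkhorn, Greywater, Briarlake, Hollowpine
Last habitat: Ironridge with 70 animals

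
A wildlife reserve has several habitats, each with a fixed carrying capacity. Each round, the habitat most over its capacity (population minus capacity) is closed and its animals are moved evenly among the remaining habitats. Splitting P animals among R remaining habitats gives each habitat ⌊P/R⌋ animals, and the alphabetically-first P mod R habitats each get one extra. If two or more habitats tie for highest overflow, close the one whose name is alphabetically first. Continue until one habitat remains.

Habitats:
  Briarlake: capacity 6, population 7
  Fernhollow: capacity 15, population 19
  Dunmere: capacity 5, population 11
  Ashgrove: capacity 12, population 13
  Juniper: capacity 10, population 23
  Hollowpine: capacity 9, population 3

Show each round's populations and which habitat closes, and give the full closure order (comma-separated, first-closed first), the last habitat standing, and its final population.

Round 1: Ashgrove=13 Briarlake=7 Dunmere=11 Fernhollow=19 Hollowpine=3 Juniper=23 → close Juniper (overflow 13)
  23÷5 = 4 each, +1 to first 3
Round 2: Ashgrove=18 Briarlake=12 Dunmere=16 Fernhollow=23 Hollowpine=7 → close Dunmere (overflow 11)
  16÷4 = 4 each, +1 to first 0
Round 3: Ashgrove=22 Briarlake=16 Fernhollow=27 Hollowpine=11 → close Fernhollow (overflow 12)
  27÷3 = 9 each, +1 to first 0
Round 4: Ashgrove=31 Briarlake=25 Hollowpine=20 → close Ashgrove (overflow 19)
  31÷2 = 15 each, +1 to first 1
Round 5: Briarlake=41 Hollowpine=35 → close Briarlake (overflow 35)
  41÷1 = 41 each, +1 to first 0

Closure order: Juniper, Dunmere, Fernhollow, Ashgrove, Briarlake
Last habitat: Hollowpine with 76 animals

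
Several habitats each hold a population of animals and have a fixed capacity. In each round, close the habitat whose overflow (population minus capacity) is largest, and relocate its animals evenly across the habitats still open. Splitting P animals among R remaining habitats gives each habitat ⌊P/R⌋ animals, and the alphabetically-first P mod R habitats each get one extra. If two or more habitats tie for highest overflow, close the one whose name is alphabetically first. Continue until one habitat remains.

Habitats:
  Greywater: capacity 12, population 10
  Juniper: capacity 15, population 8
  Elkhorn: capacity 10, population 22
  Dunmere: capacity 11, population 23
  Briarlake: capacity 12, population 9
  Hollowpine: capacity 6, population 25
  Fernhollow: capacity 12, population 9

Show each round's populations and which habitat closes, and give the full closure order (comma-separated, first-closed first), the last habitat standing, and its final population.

Round 1: Briarlake=9 Dunmere=23 Elkhorn=22 Fernhollow=9 Greywater=10 Hollowpine=25 Juniper=8 → close Hollowpine (overflow 19)
  25÷6 = 4 each, +1 to first 1
Round 2: Briarlake=14 Dunmere=27 Elkhorn=26 Fernhollow=13 Greywater=14 Juniper=12 → close Dunmere (overflow 16)
  27÷5 = 5 each, +1 to first 2
Round 3: Briarlake=20 Elkhorn=32 Fernhollow=18 Greywater=19 Juniper=17 → close Elkhorn (overflow 22)
  32÷4 = 8 each, +1 to first 0
Round 4: Briarlake=28 Fernhollow=26 Greywater=27 Juniper=25 → close Briarlake (overflow 16)
  28÷3 = 9 each, +1 to first 1
Round 5: Fernhollow=36 Greywater=36 Juniper=34 → close Fernhollow (overflow 24)
  36÷2 = 18 each, +1 to first 0
Round 6: Greywater=54 Juniper=52 → close Greywater (overflow 42)
  54÷1 = 54 each, +1 to first 0

Closure order: Hollowpine, Dunmere, Elkhorn, Briarlake, Fernhollow, Greywater
Last habitat: Juniper with 106 animals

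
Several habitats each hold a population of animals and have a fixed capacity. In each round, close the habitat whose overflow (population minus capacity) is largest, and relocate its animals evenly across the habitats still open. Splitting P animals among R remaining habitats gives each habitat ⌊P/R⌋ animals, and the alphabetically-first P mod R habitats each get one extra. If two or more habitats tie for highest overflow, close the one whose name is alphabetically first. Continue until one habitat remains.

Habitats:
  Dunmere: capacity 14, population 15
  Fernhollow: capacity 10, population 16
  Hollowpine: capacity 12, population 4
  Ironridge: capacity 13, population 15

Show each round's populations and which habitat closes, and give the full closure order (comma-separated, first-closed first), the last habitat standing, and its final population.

Round 1: Dunmere=15 Fernhollow=16 Hollowpine=4 Ironridge=15 → close Fernhollow (overflow 6)
  16÷3 = 5 each, +1 to first 1
Round 2: Dunmere=21 Hollowpine=9 Ironridge=20 → close Dunmere (overflow 7)
  21÷2 = 10 each, +1 to first 1
Round 3: Hollowpine=20 Ironridge=30 → close Ironridge (overflow 17)
  30÷1 = 30 each, +1 to first 0

Closure order: Fernhollow, Dunmere, Ironridge
Last habitat: Hollowpine with 50 animals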